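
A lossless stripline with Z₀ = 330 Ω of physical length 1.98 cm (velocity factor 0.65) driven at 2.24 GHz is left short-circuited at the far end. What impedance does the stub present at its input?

λ = v/f = 0.65·c / 2.24 GHz = 0.0871 m
βl = 2π·l/λ = 2π × 0.227 = 81.9°
tan(βl) = 7.01
For a short-circuited stub, Z_in = jZ_0·tan(βl)

Z_in ≈ +j2310 Ω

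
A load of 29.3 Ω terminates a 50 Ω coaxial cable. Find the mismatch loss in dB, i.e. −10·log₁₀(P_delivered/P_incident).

Γ = (29.3 − 50)/(29.3 + 50) = -0.261
|Γ|² = 0.0681, so P_del/P_inc = 1 − |Γ|² = 0.932
ML = −10·log₁₀(1 − |Γ|²)

mismatch loss ≈ 0.306 dB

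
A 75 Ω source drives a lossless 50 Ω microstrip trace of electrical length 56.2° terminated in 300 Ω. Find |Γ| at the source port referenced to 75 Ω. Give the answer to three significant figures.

|Γ| ≈ 0.764

tan(βl) = 1.49
Z_in = Z_0·(Z_L + jZ_0·tanβl)/(Z_0 + jZ_L·tanβl) = 11.9 − j32.1 Ω
Γ_s = (Z_in − Z_s)/(Z_in + Z_s) = (-63.1 − j32.1)/(86.9 − j32.1), |Γ_s| = 0.764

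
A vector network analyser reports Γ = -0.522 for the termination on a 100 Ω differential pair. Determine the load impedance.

Z_L = Z_0·(1 + Γ)/(1 − Γ) = 100·(0.478)/(1.52)

Z_L ≈ 31.4 Ω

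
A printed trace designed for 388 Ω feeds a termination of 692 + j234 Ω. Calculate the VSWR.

VSWR ≈ 2.06

Γ = (Z_L − Z_0)/(Z_L + Z_0) = (304 + j234)/(1080 + j234)
|Γ| = 384/1110 = 0.347
VSWR = (1 + |Γ|)/(1 − |Γ|) = 1.35/0.653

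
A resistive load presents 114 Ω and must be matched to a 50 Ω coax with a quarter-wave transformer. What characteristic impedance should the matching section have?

Z_qwt = √(Z_0·R_L) = √(50 × 114) = √5700

Z_qwt ≈ 75.5 Ω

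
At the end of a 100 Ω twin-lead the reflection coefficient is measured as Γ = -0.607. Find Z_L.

Z_L ≈ 24.5 Ω

Z_L = Z_0·(1 + Γ)/(1 − Γ) = 100·(0.393)/(1.61)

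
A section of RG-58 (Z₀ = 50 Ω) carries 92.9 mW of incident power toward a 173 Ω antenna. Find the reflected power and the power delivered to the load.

Γ = (173 − 50)/(173 + 50) = 0.552
|Γ|² = 0.304
P_refl = |Γ|²·P_inc = 28.3 mW, P_del = (1 − |Γ|²)·P_inc = 64.6 mW

P_reflected ≈ 28.3 mW; P_delivered ≈ 64.6 mW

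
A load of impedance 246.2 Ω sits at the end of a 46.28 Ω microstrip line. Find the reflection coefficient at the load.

Γ = (Z_L − Z_0)/(Z_L + Z_0) = (246.2 − 46.28)/(246.2 + 46.28) = 199.9/292.5

Γ = 0.684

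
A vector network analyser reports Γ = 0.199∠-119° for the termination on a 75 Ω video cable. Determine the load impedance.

Z_L = Z_0·(1 + Γ)/(1 − Γ) = 75·(0.904 − j0.174)/(1.1 + j0.174)

Z_L ≈ 58.4 − j21.2 Ω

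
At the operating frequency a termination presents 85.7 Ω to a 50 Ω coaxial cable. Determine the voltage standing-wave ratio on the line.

VSWR ≈ 1.71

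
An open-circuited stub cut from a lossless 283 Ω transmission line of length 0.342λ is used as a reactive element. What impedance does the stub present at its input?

Z_in ≈ +j185 Ω

βl = 2π × 0.342 = 123°
tan(βl) = -1.53
For an open-circuited stub, Z_in = −jZ_0·cot(βl) = −jZ_0/tan(βl)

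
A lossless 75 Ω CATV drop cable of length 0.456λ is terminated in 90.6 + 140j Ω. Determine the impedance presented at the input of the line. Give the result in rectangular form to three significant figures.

βl = 2π × 0.456 = 164°
tan(βl) = tan(164°) = -0.284
Z_in = Z_0·(Z_L + jZ_0·tanβl)/(Z_0 + jZ_L·tanβl)
     = 75·(90.6 + j119)/(115 − j25.7)

Z_in ≈ 39.8 + j86.5 Ω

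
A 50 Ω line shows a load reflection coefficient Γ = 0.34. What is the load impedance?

Z_L = Z_0·(1 + Γ)/(1 − Γ) = 50·(1.34)/(0.66)

Z_L ≈ 102 Ω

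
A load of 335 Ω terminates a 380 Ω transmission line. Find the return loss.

Γ = (335 − 380)/(335 + 380) = -0.0629
RL = −20·log₁₀|Γ| = −20·log₁₀(0.0629)

RL ≈ 24 dB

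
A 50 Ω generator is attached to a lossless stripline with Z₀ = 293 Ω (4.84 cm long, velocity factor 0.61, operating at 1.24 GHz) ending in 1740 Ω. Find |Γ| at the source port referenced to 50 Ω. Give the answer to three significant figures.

|Γ| ≈ 0.803

λ = v/f = 0.61·c / 1.24 GHz = 0.148 m
βl = 2π·l/λ = 2π × 0.328 = 118°
tan(βl) = -1.88
Z_in = Z_0·(Z_L + jZ_0·tanβl)/(Z_0 + jZ_L·tanβl) = 62.9 + j151 Ω
Γ_s = (Z_in − Z_s)/(Z_in + Z_s) = (12.9 + j151)/(113 + j151), |Γ_s| = 0.803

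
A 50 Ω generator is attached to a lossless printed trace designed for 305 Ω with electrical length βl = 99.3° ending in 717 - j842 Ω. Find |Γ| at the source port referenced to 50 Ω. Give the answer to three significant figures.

|Γ| ≈ 0.729

tan(βl) = -6.11
Z_in = Z_0·(Z_L + jZ_0·tanβl)/(Z_0 + jZ_L·tanβl) = 60 + j116 Ω
Γ_s = (Z_in − Z_s)/(Z_in + Z_s) = (10 + j116)/(110 + j116), |Γ_s| = 0.729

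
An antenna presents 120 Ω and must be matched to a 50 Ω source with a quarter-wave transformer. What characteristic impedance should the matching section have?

Z_qwt ≈ 77.5 Ω

Z_qwt = √(Z_0·R_L) = √(50 × 120) = √6000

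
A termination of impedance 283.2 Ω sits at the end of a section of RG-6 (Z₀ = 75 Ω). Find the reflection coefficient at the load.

Γ = (Z_L − Z_0)/(Z_L + Z_0) = (283.2 − 75)/(283.2 + 75) = 208.2/358.2

Γ = 0.581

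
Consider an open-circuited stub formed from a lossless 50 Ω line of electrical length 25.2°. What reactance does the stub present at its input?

X_in ≈ -106 Ω (capacitive)

tan(βl) = 0.471
For an open-circuited stub, Z_in = −jZ_0·cot(βl) = −jZ_0/tan(βl)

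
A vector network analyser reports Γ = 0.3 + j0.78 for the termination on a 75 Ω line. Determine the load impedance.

Z_L ≈ 20.6 + j107 Ω

Z_L = Z_0·(1 + Γ)/(1 − Γ) = 75·(1.3 + j0.78)/(0.7 − j0.78)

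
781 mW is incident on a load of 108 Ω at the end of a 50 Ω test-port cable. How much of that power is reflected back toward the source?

Γ = (108 − 50)/(108 + 50) = 0.367
|Γ|² = 0.135
P_refl = |Γ|²·P_inc = 105 mW, P_del = (1 − |Γ|²)·P_inc = 676 mW

P_reflected ≈ 105 mW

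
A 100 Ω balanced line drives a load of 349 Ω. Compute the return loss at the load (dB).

Γ = (349 − 100)/(349 + 100) = 0.555
RL = −20·log₁₀|Γ| = −20·log₁₀(0.555)

RL ≈ 5.12 dB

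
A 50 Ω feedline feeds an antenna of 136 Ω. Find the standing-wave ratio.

VSWR ≈ 2.72

Γ = (136 − 50)/(136 + 50) = 0.462
VSWR = (1 + 0.462)/(1 − 0.462)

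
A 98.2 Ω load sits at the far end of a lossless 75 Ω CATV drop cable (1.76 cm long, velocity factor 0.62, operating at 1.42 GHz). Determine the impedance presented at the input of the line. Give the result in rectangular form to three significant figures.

λ = v/f = 0.62·c / 1.42 GHz = 0.131 m
βl = 2π·l/λ = 2π × 0.134 = 48.4°
tan(βl) = tan(48.4°) = 1.13
Z_in = Z_0·(Z_L + jZ_0·tanβl)/(Z_0 + jZ_L·tanβl)
     = 75·(98.2 + j84.4)/(75 + j110)

Z_in ≈ 70.2 − j19 Ω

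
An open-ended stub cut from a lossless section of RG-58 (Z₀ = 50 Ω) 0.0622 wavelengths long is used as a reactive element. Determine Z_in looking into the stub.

βl = 2π × 0.0622 = 22.4°
tan(βl) = 0.412
For an open-ended stub, Z_in = −jZ_0·cot(βl) = −jZ_0/tan(βl)

Z_in ≈ −j121 Ω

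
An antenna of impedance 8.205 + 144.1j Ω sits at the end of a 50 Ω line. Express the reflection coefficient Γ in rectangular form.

Γ = (Z_L − Z_0)/(Z_L + Z_0) = (-41.8 + j144.1)/(58.2 + j144.1)

Γ ≈ 0.759 + j0.597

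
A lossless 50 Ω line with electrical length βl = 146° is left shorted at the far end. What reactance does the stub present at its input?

tan(βl) = -0.675
For a shorted stub, Z_in = jZ_0·tan(βl)

X_in ≈ -33.7 Ω (capacitive)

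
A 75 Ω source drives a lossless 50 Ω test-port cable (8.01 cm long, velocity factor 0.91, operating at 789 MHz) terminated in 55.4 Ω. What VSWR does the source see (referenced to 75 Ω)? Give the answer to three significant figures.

λ = v/f = 0.91·c / 789 MHz = 0.346 m
βl = 2π·l/λ = 2π × 0.231 = 83.3°
tan(βl) = 8.56
Z_in = Z_0·(Z_L + jZ_0·tanβl)/(Z_0 + jZ_L·tanβl) = 45.2 − j1.07 Ω
Γ_s = (Z_in − Z_s)/(Z_in + Z_s) = (-29.8 − j1.07)/(120 − j1.07), |Γ_s| = 0.248
VSWR = (1 + |Γ_s|)/(1 − |Γ_s|)

VSWR ≈ 1.66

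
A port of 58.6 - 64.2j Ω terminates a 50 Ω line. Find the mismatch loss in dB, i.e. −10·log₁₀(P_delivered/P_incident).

Γ = (8.6 − j64.2)/(108.6 − j64.2), |Γ| = 0.513
|Γ|² = 0.264, so P_del/P_inc = 1 − |Γ|² = 0.736
ML = −10·log₁₀(1 − |Γ|²)

mismatch loss ≈ 1.33 dB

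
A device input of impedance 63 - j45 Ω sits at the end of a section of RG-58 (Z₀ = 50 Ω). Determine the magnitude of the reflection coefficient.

|Γ| ≈ 0.385

Γ = (Z_L − Z_0)/(Z_L + Z_0) = (13 − j45)/(113 − j45)
|Γ| = 46.8/122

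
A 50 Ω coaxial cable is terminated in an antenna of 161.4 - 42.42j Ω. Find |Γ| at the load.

|Γ| ≈ 0.553

Γ = (Z_L − Z_0)/(Z_L + Z_0) = (111.4 − j42.42)/(211.4 − j42.42)
|Γ| = 119/216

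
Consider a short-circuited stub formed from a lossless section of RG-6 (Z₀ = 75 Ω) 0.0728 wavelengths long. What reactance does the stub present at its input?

βl = 2π × 0.0728 = 26.2°
tan(βl) = 0.492
For a short-circuited stub, Z_in = jZ_0·tan(βl)

X_in ≈ 36.9 Ω (inductive)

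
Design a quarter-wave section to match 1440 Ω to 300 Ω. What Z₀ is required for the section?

Z_qwt = √(Z_0·R_L) = √(300 × 1440) = √432000

Z_qwt ≈ 657 Ω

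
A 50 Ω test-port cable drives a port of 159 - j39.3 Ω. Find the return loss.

Γ = (109 − j39.3)/(209 − j39.3), |Γ| = 0.545
RL = −20·log₁₀|Γ| = −20·log₁₀(0.545)

RL ≈ 5.27 dB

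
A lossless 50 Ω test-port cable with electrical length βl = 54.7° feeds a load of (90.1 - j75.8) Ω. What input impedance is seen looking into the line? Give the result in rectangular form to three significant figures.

Z_in ≈ 16.5 − j15 Ω

tan(βl) = tan(54.7°) = 1.41
Z_in = Z_0·(Z_L + jZ_0·tanβl)/(Z_0 + jZ_L·tanβl)
     = 50·(90.1 − j5.18)/(157 + j127)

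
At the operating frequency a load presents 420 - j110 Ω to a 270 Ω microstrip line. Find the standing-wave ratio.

VSWR ≈ 1.73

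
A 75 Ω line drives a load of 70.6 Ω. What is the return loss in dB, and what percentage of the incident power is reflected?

RL ≈ 30.4 dB; 0.0913% of incident power reflected

Γ = (70.6 − 75)/(70.6 + 75) = -0.0302
RL = −20·log₁₀(0.0302) = 30.4 dB
P_refl/P_inc = |Γ|² = 0.000913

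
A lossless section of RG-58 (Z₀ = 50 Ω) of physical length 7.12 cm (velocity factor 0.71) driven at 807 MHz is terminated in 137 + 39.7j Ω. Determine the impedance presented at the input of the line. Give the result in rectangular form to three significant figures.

Z_in ≈ 16.7 + j0.653 Ω

λ = v/f = 0.71·c / 807 MHz = 0.264 m
βl = 2π·l/λ = 2π × 0.27 = 97.1°
tan(βl) = tan(97.1°) = -8.01
Z_in = Z_0·(Z_L + jZ_0·tanβl)/(Z_0 + jZ_L·tanβl)
     = 50·(137 − j361)/(368 − j1100)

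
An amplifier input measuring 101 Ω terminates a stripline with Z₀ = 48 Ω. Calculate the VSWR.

VSWR ≈ 2.1

For a purely resistive load, VSWR = R_L/Z_0 or Z_0/R_L (whichever > 1) = 101/48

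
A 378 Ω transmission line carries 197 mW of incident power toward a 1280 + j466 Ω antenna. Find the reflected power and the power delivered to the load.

|Γ| = |(902 + j466)/(1658 + j466)| = 0.59
|Γ|² = 0.348
P_refl = |Γ|²·P_inc = 68.5 mW, P_del = (1 − |Γ|²)·P_inc = 129 mW

P_reflected ≈ 68.5 mW; P_delivered ≈ 129 mW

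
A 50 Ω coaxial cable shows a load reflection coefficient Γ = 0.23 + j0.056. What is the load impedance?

Z_L = Z_0·(1 + Γ)/(1 − Γ) = 50·(1.23 + j0.056)/(0.77 − j0.056)

Z_L ≈ 79.2 + j9.4 Ω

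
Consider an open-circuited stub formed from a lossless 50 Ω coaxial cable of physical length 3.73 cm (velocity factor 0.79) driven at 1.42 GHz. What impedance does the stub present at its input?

λ = v/f = 0.79·c / 1.42 GHz = 0.167 m
βl = 2π·l/λ = 2π × 0.223 = 80.5°
tan(βl) = 5.95
For an open-circuited stub, Z_in = −jZ_0·cot(βl) = −jZ_0/tan(βl)

Z_in ≈ −j8.41 Ω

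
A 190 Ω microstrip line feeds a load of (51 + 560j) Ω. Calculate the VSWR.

VSWR ≈ 36.3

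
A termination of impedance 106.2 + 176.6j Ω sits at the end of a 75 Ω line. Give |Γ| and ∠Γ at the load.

Γ ≈ 0.709 ∠ 35.7°

Γ = (Z_L − Z_0)/(Z_L + Z_0) = (31.2 + j176.6)/(181.2 + j176.6)
|Γ| = 179/253 = 0.709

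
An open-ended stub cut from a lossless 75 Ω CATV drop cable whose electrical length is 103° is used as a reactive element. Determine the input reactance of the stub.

X_in ≈ 17.3 Ω (inductive)

tan(βl) = -4.33
For an open-ended stub, Z_in = −jZ_0·cot(βl) = −jZ_0/tan(βl)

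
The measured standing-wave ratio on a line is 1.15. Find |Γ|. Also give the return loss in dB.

|Γ| ≈ 0.0698; return loss ≈ 23.1 dB

|Γ| = (S − 1)/(S + 1) = (1.15 − 1)/(1.15 + 1) = 0.15/2.15
RL = −20·log₁₀|Γ| = −20·log₁₀(0.0698)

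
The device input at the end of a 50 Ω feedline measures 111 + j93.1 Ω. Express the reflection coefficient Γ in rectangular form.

Γ ≈ 0.535 + j0.269

Γ = (Z_L − Z_0)/(Z_L + Z_0) = (61 + j93.1)/(161 + j93.1)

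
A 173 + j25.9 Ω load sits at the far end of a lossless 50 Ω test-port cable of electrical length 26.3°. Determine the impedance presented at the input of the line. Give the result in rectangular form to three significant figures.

Z_in ≈ 61.9 − j74.2 Ω

tan(βl) = tan(26.3°) = 0.494
Z_in = Z_0·(Z_L + jZ_0·tanβl)/(Z_0 + jZ_L·tanβl)
     = 50·(173 + j50.6)/(37.2 + j85.5)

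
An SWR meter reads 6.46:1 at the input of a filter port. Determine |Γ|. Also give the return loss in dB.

|Γ| = (S − 1)/(S + 1) = (6.46 − 1)/(6.46 + 1) = 5.46/7.46
RL = −20·log₁₀|Γ| = −20·log₁₀(0.732)

|Γ| ≈ 0.732; return loss ≈ 2.71 dB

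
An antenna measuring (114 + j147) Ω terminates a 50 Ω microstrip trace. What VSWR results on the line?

VSWR ≈ 6.35

Γ = (Z_L − Z_0)/(Z_L + Z_0) = (64 + j147)/(164 + j147)
|Γ| = 160/220 = 0.728
VSWR = (1 + |Γ|)/(1 − |Γ|) = 1.73/0.272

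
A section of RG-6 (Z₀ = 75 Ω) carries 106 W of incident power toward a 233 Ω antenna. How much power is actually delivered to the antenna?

P_delivered ≈ 78.1 W

Γ = (233 − 75)/(233 + 75) = 0.513
|Γ|² = 0.263
P_refl = |Γ|²·P_inc = 27.9 W, P_del = (1 − |Γ|²)·P_inc = 78.1 W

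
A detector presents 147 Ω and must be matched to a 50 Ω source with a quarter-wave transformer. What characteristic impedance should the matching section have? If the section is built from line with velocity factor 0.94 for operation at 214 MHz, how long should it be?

Z_qwt ≈ 85.7 Ω; length ≈ 32.9 cm

Z_qwt = √(Z_0·R_L) = √(50 × 147) = √7350
λ = 0.94·c/f = 1.32 m, so l = λ/4 = 0.329 m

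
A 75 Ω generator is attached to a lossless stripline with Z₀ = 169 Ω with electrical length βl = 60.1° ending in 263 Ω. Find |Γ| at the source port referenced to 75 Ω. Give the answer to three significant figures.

|Γ| ≈ 0.348

tan(βl) = 1.74
Z_in = Z_0·(Z_L + jZ_0·tanβl)/(Z_0 + jZ_L·tanβl) = 127 − j50.2 Ω
Γ_s = (Z_in − Z_s)/(Z_in + Z_s) = (52.1 − j50.2)/(202 − j50.2), |Γ_s| = 0.348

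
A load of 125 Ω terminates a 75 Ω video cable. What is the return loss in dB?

Γ = (125 − 75)/(125 + 75) = 0.25
RL = −20·log₁₀|Γ| = −20·log₁₀(0.25)

RL ≈ 12 dB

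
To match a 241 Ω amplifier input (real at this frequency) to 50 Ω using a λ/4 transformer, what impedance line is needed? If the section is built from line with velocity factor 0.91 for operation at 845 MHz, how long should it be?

Z_qwt = √(Z_0·R_L) = √(50 × 241) = √12050
λ = 0.91·c/f = 0.323 m, so l = λ/4 = 0.0808 m

Z_qwt ≈ 110 Ω; length ≈ 8.08 cm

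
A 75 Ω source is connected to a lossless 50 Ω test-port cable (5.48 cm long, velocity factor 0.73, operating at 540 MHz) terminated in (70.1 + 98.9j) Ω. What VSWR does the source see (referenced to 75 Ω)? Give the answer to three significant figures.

VSWR ≈ 4.09

λ = v/f = 0.73·c / 540 MHz = 0.406 m
βl = 2π·l/λ = 2π × 0.135 = 48.6°
tan(βl) = 1.14
Z_in = Z_0·(Z_L + jZ_0·tanβl)/(Z_0 + jZ_L·tanβl) = 39.2 − j74.7 Ω
Γ_s = (Z_in − Z_s)/(Z_in + Z_s) = (-35.8 − j74.7)/(114 − j74.7), |Γ_s| = 0.607
VSWR = (1 + |Γ_s|)/(1 − |Γ_s|)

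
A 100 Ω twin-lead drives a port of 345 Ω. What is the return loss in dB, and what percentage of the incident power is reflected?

Γ = (345 − 100)/(345 + 100) = 0.551
RL = −20·log₁₀(0.551) = 5.18 dB
P_refl/P_inc = |Γ|² = 0.303

RL ≈ 5.18 dB; 30.3% of incident power reflected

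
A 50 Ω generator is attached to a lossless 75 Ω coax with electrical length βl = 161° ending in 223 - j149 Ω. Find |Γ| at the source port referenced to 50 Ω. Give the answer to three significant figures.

|Γ| ≈ 0.734

tan(βl) = -0.344
Z_in = Z_0·(Z_L + jZ_0·tanβl)/(Z_0 + jZ_L·tanβl) = 217 + j151 Ω
Γ_s = (Z_in − Z_s)/(Z_in + Z_s) = (167 + j151)/(267 + j151), |Γ_s| = 0.734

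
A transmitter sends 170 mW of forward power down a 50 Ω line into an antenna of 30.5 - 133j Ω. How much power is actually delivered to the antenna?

P_delivered ≈ 42.9 mW

|Γ| = |(-19.5 − j133)/(80.5 − j133)| = 0.865
|Γ|² = 0.748
P_refl = |Γ|²·P_inc = 127 mW, P_del = (1 − |Γ|²)·P_inc = 42.9 mW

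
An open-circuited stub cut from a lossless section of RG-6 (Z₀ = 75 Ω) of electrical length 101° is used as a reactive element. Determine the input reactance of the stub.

X_in ≈ 14.6 Ω (inductive)

tan(βl) = -5.14
For an open-circuited stub, Z_in = −jZ_0·cot(βl) = −jZ_0/tan(βl)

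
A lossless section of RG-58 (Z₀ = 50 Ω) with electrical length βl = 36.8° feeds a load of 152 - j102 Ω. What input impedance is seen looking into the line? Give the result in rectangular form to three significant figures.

Z_in ≈ 20.5 − j44 Ω

tan(βl) = tan(36.8°) = 0.748
Z_in = Z_0·(Z_L + jZ_0·tanβl)/(Z_0 + jZ_L·tanβl)
     = 50·(152 − j64.6)/(126 + j114)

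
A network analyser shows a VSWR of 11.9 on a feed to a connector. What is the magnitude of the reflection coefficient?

|Γ| = (S − 1)/(S + 1) = (11.9 − 1)/(11.9 + 1) = 10.9/12.9

|Γ| ≈ 0.845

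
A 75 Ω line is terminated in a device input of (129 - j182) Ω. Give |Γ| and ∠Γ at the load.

Γ = (Z_L − Z_0)/(Z_L + Z_0) = (54 − j182)/(204 − j182)
|Γ| = 190/273 = 0.694

Γ ≈ 0.694 ∠ -31.7°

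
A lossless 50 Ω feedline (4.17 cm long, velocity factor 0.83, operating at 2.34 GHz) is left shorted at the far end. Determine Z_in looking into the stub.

λ = v/f = 0.83·c / 2.34 GHz = 0.106 m
βl = 2π·l/λ = 2π × 0.392 = 141°
tan(βl) = -0.808
For a shorted stub, Z_in = jZ_0·tan(βl)

Z_in ≈ −j40.4 Ω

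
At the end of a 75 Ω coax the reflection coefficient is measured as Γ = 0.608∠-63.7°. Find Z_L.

Z_L ≈ 56.9 − j98.4 Ω

Z_L = Z_0·(1 + Γ)/(1 − Γ) = 75·(1.27 − j0.545)/(0.731 + j0.545)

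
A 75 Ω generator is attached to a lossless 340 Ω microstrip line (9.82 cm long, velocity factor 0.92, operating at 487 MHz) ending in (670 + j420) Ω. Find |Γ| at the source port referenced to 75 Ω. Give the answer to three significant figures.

λ = v/f = 0.92·c / 487 MHz = 0.567 m
βl = 2π·l/λ = 2π × 0.173 = 62.4°
tan(βl) = 1.91
Z_in = Z_0·(Z_L + jZ_0·tanβl)/(Z_0 + jZ_L·tanβl) = 194 − j248 Ω
Γ_s = (Z_in − Z_s)/(Z_in + Z_s) = (119 − j248)/(269 − j248), |Γ_s| = 0.752

|Γ| ≈ 0.752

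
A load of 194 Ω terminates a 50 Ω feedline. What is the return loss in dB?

RL ≈ 4.58 dB

Γ = (194 − 50)/(194 + 50) = 0.59
RL = −20·log₁₀|Γ| = −20·log₁₀(0.59)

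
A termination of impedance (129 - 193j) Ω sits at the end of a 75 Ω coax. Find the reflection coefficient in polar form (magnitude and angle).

Γ ≈ 0.714 ∠ -31°

Γ = (Z_L − Z_0)/(Z_L + Z_0) = (54 − j193)/(204 − j193)
|Γ| = 200/281 = 0.714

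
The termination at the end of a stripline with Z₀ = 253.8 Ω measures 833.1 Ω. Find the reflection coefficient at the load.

Γ = 0.533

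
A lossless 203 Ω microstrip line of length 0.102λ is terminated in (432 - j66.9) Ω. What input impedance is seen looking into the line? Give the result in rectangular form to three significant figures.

Z_in ≈ 165 − j143 Ω

βl = 2π × 0.102 = 36.7°
tan(βl) = tan(36.7°) = 0.746
Z_in = Z_0·(Z_L + jZ_0·tanβl)/(Z_0 + jZ_L·tanβl)
     = 203·(432 + j84.5)/(253 + j322)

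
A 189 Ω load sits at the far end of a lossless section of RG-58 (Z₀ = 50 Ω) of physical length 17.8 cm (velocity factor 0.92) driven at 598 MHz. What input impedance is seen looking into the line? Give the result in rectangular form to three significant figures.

Z_in ≈ 28 + j48.7 Ω

λ = v/f = 0.92·c / 598 MHz = 0.462 m
βl = 2π·l/λ = 2π × 0.386 = 139°
tan(βl) = tan(139°) = -0.874
Z_in = Z_0·(Z_L + jZ_0·tanβl)/(Z_0 + jZ_L·tanβl)
     = 50·(189 − j43.7)/(50 − j165)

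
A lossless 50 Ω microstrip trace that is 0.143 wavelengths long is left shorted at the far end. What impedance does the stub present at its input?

Z_in ≈ +j62.8 Ω

βl = 2π × 0.143 = 51.5°
tan(βl) = 1.26
For a shorted stub, Z_in = jZ_0·tan(βl)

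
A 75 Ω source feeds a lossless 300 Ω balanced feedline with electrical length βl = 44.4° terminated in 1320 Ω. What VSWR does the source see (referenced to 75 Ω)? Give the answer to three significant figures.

VSWR ≈ 9.9

tan(βl) = 0.979
Z_in = Z_0·(Z_L + jZ_0·tanβl)/(Z_0 + jZ_L·tanβl) = 132 − j276 Ω
Γ_s = (Z_in − Z_s)/(Z_in + Z_s) = (57.2 − j276)/(207 − j276), |Γ_s| = 0.816
VSWR = (1 + |Γ_s|)/(1 − |Γ_s|)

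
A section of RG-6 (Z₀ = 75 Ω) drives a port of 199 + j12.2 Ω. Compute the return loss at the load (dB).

RL ≈ 6.85 dB

Γ = (124 + j12.2)/(274 + j12.2), |Γ| = 0.454
RL = −20·log₁₀|Γ| = −20·log₁₀(0.454)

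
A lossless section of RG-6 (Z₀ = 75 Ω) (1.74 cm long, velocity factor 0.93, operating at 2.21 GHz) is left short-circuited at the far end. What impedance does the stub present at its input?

λ = v/f = 0.93·c / 2.21 GHz = 0.126 m
βl = 2π·l/λ = 2π × 0.138 = 49.6°
tan(βl) = 1.18
For a short-circuited stub, Z_in = jZ_0·tan(βl)

Z_in ≈ +j88.2 Ω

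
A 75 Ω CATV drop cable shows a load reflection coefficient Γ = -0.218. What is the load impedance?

Z_L = Z_0·(1 + Γ)/(1 − Γ) = 75·(0.782)/(1.22)

Z_L ≈ 48.2 Ω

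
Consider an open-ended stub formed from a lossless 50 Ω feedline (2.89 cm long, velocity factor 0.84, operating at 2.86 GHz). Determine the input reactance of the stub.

X_in ≈ 26.7 Ω (inductive)

λ = v/f = 0.84·c / 2.86 GHz = 0.0881 m
βl = 2π·l/λ = 2π × 0.328 = 118°
tan(βl) = -1.87
For an open-ended stub, Z_in = −jZ_0·cot(βl) = −jZ_0/tan(βl)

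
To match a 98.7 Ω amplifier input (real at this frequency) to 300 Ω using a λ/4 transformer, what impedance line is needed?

Z_qwt = √(Z_0·R_L) = √(300 × 98.7) = √29610

Z_qwt ≈ 172 Ω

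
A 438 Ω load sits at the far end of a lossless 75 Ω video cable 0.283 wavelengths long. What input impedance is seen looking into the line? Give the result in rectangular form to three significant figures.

βl = 2π × 0.283 = 102°
tan(βl) = tan(102°) = -4.75
Z_in = Z_0·(Z_L + jZ_0·tanβl)/(Z_0 + jZ_L·tanβl)
     = 75·(438 − j357)/(75 − j2080)

Z_in ≈ 13.4 + j15.3 Ω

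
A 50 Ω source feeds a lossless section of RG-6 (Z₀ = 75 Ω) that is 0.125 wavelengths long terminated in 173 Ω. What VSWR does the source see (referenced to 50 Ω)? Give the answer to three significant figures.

VSWR ≈ 2.58

βl = 2π × 0.125 = 45°
tan(βl) = 1
Z_in = Z_0·(Z_L + jZ_0·tanβl)/(Z_0 + jZ_L·tanβl) = 54.7 − j51.3 Ω
Γ_s = (Z_in − Z_s)/(Z_in + Z_s) = (4.74 − j51.3)/(105 − j51.3), |Γ_s| = 0.442
VSWR = (1 + |Γ_s|)/(1 − |Γ_s|)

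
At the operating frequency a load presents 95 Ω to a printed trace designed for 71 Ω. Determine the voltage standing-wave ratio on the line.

VSWR ≈ 1.34

For a purely resistive load, VSWR = R_L/Z_0 or Z_0/R_L (whichever > 1) = 95/71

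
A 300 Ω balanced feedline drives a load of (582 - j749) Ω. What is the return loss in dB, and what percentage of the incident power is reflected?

Γ = (282 − j749)/(882 − j749), |Γ| = 0.692
RL = −20·log₁₀(0.692) = 3.2 dB
P_refl/P_inc = |Γ|² = 0.478

RL ≈ 3.2 dB; 47.8% of incident power reflected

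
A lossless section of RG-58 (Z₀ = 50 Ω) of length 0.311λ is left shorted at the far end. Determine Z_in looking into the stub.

βl = 2π × 0.311 = 112°
tan(βl) = -2.48
For a shorted stub, Z_in = jZ_0·tan(βl)

Z_in ≈ −j124 Ω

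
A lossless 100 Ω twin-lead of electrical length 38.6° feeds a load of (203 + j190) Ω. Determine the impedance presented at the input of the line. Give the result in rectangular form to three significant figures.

tan(βl) = tan(38.6°) = 0.798
Z_in = Z_0·(Z_L + jZ_0·tanβl)/(Z_0 + jZ_L·tanβl)
     = 100·(203 + j270)/(-51.7 + j162)

Z_in ≈ 115 − j162 Ω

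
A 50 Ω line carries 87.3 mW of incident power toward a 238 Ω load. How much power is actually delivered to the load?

Γ = (238 − 50)/(238 + 50) = 0.653
|Γ|² = 0.426
P_refl = |Γ|²·P_inc = 37.2 mW, P_del = (1 − |Γ|²)·P_inc = 50.1 mW

P_delivered ≈ 50.1 mW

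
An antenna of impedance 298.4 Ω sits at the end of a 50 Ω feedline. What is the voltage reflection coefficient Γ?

Γ = 0.713

Γ = (Z_L − Z_0)/(Z_L + Z_0) = (298.4 − 50)/(298.4 + 50) = 248.4/348.4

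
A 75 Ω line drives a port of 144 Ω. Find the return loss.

RL ≈ 10 dB

Γ = (144 − 75)/(144 + 75) = 0.315
RL = −20·log₁₀|Γ| = −20·log₁₀(0.315)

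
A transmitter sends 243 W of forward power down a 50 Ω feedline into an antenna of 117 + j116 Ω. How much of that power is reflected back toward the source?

|Γ| = |(67 + j116)/(167 + j116)| = 0.659
|Γ|² = 0.434
P_refl = |Γ|²·P_inc = 105 W, P_del = (1 − |Γ|²)·P_inc = 138 W

P_reflected ≈ 105 W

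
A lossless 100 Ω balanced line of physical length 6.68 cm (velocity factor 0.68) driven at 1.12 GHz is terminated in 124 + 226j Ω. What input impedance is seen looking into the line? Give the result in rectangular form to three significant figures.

λ = v/f = 0.68·c / 1.12 GHz = 0.182 m
βl = 2π·l/λ = 2π × 0.367 = 132°
tan(βl) = tan(132°) = -1.11
Z_in = Z_0·(Z_L + jZ_0·tanβl)/(Z_0 + jZ_L·tanβl)
     = 100·(124 + j115)/(351 − j138)

Z_in ≈ 19.5 + j40.4 Ω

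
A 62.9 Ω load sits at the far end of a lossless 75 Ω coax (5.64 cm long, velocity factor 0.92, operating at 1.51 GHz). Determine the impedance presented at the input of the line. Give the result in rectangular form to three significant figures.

λ = v/f = 0.92·c / 1.51 GHz = 0.183 m
βl = 2π·l/λ = 2π × 0.309 = 111°
tan(βl) = tan(111°) = -2.59
Z_in = Z_0·(Z_L + jZ_0·tanβl)/(Z_0 + jZ_L·tanβl)
     = 75·(62.9 − j195)/(75 − j163)

Z_in ≈ 84.8 − j10.1 Ω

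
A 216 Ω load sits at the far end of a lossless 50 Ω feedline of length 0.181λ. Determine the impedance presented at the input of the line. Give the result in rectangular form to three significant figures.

βl = 2π × 0.181 = 65.2°
tan(βl) = tan(65.2°) = 2.16
Z_in = Z_0·(Z_L + jZ_0·tanβl)/(Z_0 + jZ_L·tanβl)
     = 50·(216 + j108)/(50 + j467)

Z_in ≈ 13.9 − j21.7 Ω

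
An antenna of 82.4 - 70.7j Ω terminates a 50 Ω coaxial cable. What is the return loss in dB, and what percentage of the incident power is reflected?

RL ≈ 5.71 dB; 26.8% of incident power reflected

Γ = (32.4 − j70.7)/(132.4 − j70.7), |Γ| = 0.518
RL = −20·log₁₀(0.518) = 5.71 dB
P_refl/P_inc = |Γ|² = 0.268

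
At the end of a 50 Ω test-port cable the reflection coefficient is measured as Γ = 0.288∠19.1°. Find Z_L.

Z_L = Z_0·(1 + Γ)/(1 − Γ) = 50·(1.27 + j0.0942)/(0.728 − j0.0942)

Z_L ≈ 85.1 + j17.5 Ω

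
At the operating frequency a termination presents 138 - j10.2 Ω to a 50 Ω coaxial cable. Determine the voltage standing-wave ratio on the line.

VSWR ≈ 2.78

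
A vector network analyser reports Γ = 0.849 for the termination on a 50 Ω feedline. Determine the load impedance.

Z_L ≈ 612 Ω

Z_L = Z_0·(1 + Γ)/(1 − Γ) = 50·(1.85)/(0.151)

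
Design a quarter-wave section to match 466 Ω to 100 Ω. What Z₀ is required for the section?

Z_qwt ≈ 216 Ω

Z_qwt = √(Z_0·R_L) = √(100 × 466) = √46600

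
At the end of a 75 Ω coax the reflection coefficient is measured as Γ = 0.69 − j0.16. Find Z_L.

Z_L = Z_0·(1 + Γ)/(1 − Γ) = 75·(1.69 − j0.16)/(0.31 + j0.16)

Z_L ≈ 307 − j197 Ω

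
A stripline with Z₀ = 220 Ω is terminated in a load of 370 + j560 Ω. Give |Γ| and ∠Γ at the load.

Γ ≈ 0.713 ∠ 31.5°

Γ = (Z_L − Z_0)/(Z_L + Z_0) = (150 + j560)/(590 + j560)
|Γ| = 580/813 = 0.713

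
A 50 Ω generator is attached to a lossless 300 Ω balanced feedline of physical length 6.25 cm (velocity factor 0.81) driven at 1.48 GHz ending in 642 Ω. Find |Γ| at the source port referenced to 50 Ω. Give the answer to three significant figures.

λ = v/f = 0.81·c / 1.48 GHz = 0.164 m
βl = 2π·l/λ = 2π × 0.381 = 137°
tan(βl) = -0.931
Z_in = Z_0·(Z_L + jZ_0·tanβl)/(Z_0 + jZ_L·tanβl) = 241 + j201 Ω
Γ_s = (Z_in − Z_s)/(Z_in + Z_s) = (191 + j201)/(291 + j201), |Γ_s| = 0.784

|Γ| ≈ 0.784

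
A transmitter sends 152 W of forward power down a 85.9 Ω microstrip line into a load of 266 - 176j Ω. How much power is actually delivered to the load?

P_delivered ≈ 89.7 W

|Γ| = |(180.1 − j176)/(351.9 − j176)| = 0.64
|Γ|² = 0.41
P_refl = |Γ|²·P_inc = 62.3 W, P_del = (1 − |Γ|²)·P_inc = 89.7 W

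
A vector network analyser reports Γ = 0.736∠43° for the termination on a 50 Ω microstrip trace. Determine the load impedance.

Z_L = Z_0·(1 + Γ)/(1 − Γ) = 50·(1.54 + j0.502)/(0.462 − j0.502)

Z_L ≈ 49.3 + j108 Ω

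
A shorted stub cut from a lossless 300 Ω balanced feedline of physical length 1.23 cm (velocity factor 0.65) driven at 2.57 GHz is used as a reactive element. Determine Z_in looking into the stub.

λ = v/f = 0.65·c / 2.57 GHz = 0.0759 m
βl = 2π·l/λ = 2π × 0.162 = 58.4°
tan(βl) = 1.62
For a shorted stub, Z_in = jZ_0·tan(βl)

Z_in ≈ +j487 Ω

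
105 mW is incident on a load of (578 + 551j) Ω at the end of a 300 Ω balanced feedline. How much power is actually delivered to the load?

P_delivered ≈ 67.8 mW

|Γ| = |(278 + j551)/(878 + j551)| = 0.595
|Γ|² = 0.354
P_refl = |Γ|²·P_inc = 37.2 mW, P_del = (1 − |Γ|²)·P_inc = 67.8 mW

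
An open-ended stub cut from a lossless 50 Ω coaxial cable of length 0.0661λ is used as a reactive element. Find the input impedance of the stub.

Z_in ≈ −j113 Ω

βl = 2π × 0.0661 = 23.8°
tan(βl) = 0.441
For an open-ended stub, Z_in = −jZ_0·cot(βl) = −jZ_0/tan(βl)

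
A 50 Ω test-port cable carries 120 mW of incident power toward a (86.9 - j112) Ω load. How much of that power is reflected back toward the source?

P_reflected ≈ 53.3 mW

|Γ| = |(36.9 − j112)/(136.9 − j112)| = 0.667
|Γ|² = 0.444
P_refl = |Γ|²·P_inc = 53.3 mW, P_del = (1 − |Γ|²)·P_inc = 66.7 mW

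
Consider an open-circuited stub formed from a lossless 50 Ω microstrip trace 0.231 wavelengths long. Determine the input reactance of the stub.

X_in ≈ -6 Ω (capacitive)

βl = 2π × 0.231 = 83.2°
tan(βl) = 8.34
For an open-circuited stub, Z_in = −jZ_0·cot(βl) = −jZ_0/tan(βl)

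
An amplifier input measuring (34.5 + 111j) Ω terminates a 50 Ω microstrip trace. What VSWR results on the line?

VSWR ≈ 9.17

Γ = (Z_L − Z_0)/(Z_L + Z_0) = (-15.5 + j111)/(84.5 + j111)
|Γ| = 112/140 = 0.803
VSWR = (1 + |Γ|)/(1 − |Γ|) = 1.8/0.197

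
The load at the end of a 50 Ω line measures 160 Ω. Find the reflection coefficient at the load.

Γ = (Z_L − Z_0)/(Z_L + Z_0) = (160 − 50)/(160 + 50) = 110/210

Γ = 0.524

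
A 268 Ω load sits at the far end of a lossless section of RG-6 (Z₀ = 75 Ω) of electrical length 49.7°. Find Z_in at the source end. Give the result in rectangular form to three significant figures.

tan(βl) = tan(49.7°) = 1.18
Z_in = Z_0·(Z_L + jZ_0·tanβl)/(Z_0 + jZ_L·tanβl)
     = 75·(268 + j88.4)/(75 + j316)

Z_in ≈ 34.2 − j55.5 Ω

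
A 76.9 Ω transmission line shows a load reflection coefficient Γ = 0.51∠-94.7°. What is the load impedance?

Z_L ≈ 42.3 − j58.2 Ω

Z_L = Z_0·(1 + Γ)/(1 − Γ) = 76.9·(0.958 − j0.508)/(1.04 + j0.508)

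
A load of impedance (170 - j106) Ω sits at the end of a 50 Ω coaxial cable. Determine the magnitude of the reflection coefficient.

|Γ| ≈ 0.656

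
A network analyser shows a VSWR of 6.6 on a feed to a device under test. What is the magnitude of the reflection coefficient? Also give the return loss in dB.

|Γ| = (S − 1)/(S + 1) = (6.6 − 1)/(6.6 + 1) = 5.6/7.6
RL = −20·log₁₀|Γ| = −20·log₁₀(0.737)

|Γ| ≈ 0.737; return loss ≈ 2.65 dB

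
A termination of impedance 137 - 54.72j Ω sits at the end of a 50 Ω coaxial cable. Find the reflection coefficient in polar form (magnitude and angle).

Γ = (Z_L − Z_0)/(Z_L + Z_0) = (87 − j54.72)/(187 − j54.72)
|Γ| = 103/195 = 0.527

Γ ≈ 0.527 ∠ -15.9°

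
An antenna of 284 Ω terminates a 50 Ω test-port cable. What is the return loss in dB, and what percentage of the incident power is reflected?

RL ≈ 3.09 dB; 49.1% of incident power reflected

Γ = (284 − 50)/(284 + 50) = 0.701
RL = −20·log₁₀(0.701) = 3.09 dB
P_refl/P_inc = |Γ|² = 0.491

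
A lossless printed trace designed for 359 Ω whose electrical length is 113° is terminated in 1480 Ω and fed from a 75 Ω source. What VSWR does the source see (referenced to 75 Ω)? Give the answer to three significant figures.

VSWR ≈ 4.51

tan(βl) = -2.36
Z_in = Z_0·(Z_L + jZ_0·tanβl)/(Z_0 + jZ_L·tanβl) = 102 + j142 Ω
Γ_s = (Z_in − Z_s)/(Z_in + Z_s) = (26.7 + j142)/(177 + j142), |Γ_s| = 0.637
VSWR = (1 + |Γ_s|)/(1 − |Γ_s|)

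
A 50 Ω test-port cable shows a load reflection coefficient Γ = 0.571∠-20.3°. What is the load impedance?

Z_L ≈ 132 − j77.7 Ω

Z_L = Z_0·(1 + Γ)/(1 − Γ) = 50·(1.54 − j0.198)/(0.464 + j0.198)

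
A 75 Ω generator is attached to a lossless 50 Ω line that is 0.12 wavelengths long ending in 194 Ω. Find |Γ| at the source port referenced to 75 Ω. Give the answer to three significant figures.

|Γ| ≈ 0.611

βl = 2π × 0.12 = 43.2°
tan(βl) = 0.939
Z_in = Z_0·(Z_L + jZ_0·tanβl)/(Z_0 + jZ_L·tanβl) = 25.6 − j46.2 Ω
Γ_s = (Z_in − Z_s)/(Z_in + Z_s) = (-49.4 − j46.2)/(101 − j46.2), |Γ_s| = 0.611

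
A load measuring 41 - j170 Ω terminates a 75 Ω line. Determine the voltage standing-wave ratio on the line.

VSWR ≈ 11.7

Γ = (Z_L − Z_0)/(Z_L + Z_0) = (-34 − j170)/(116 − j170)
|Γ| = 173/206 = 0.842
VSWR = (1 + |Γ|)/(1 − |Γ|) = 1.84/0.158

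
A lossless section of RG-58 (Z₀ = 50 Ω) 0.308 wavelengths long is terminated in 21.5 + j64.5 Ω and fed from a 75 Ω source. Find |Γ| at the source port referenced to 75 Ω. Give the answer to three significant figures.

βl = 2π × 0.308 = 111°
tan(βl) = -2.62
Z_in = Z_0·(Z_L + jZ_0·tanβl)/(Z_0 + jZ_L·tanβl) = 8.27 − j13.1 Ω
Γ_s = (Z_in − Z_s)/(Z_in + Z_s) = (-66.7 − j13.1)/(83.3 − j13.1), |Γ_s| = 0.807

|Γ| ≈ 0.807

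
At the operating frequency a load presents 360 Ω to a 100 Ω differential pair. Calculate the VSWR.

For a purely resistive load, VSWR = R_L/Z_0 or Z_0/R_L (whichever > 1) = 360/100

VSWR ≈ 3.6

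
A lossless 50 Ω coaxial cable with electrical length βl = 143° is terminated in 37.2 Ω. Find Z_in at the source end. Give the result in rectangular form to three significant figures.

tan(βl) = tan(143°) = -0.754
Z_in = Z_0·(Z_L + jZ_0·tanβl)/(Z_0 + jZ_L·tanβl)
     = 50·(37.2 − j37.7)/(50 − j28)

Z_in ≈ 44.4 − j12.8 Ω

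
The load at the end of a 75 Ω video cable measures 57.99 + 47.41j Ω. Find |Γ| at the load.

|Γ| ≈ 0.357

Γ = (Z_L − Z_0)/(Z_L + Z_0) = (-17.01 + j47.41)/(133 + j47.41)
|Γ| = 50.4/141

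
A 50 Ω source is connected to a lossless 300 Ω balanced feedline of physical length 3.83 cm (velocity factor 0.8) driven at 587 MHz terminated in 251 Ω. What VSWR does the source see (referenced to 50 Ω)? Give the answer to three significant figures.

VSWR ≈ 5.69

λ = v/f = 0.8·c / 587 MHz = 0.409 m
βl = 2π·l/λ = 2π × 0.0937 = 33.7°
tan(βl) = 0.668
Z_in = Z_0·(Z_L + jZ_0·tanβl)/(Z_0 + jZ_L·tanβl) = 277 + j45.8 Ω
Γ_s = (Z_in − Z_s)/(Z_in + Z_s) = (227 + j45.8)/(327 + j45.8), |Γ_s| = 0.701
VSWR = (1 + |Γ_s|)/(1 − |Γ_s|)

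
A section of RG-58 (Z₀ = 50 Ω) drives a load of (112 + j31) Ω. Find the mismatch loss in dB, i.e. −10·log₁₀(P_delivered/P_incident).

Γ = (62 + j31)/(162 + j31), |Γ| = 0.42
|Γ|² = 0.177, so P_del/P_inc = 1 − |Γ|² = 0.823
ML = −10·log₁₀(1 − |Γ|²)

mismatch loss ≈ 0.844 dB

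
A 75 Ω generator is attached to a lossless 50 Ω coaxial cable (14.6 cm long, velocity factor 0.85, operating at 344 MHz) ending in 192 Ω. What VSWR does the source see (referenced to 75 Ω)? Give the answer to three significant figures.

λ = v/f = 0.85·c / 344 MHz = 0.741 m
βl = 2π·l/λ = 2π × 0.197 = 70.9°
tan(βl) = 2.89
Z_in = Z_0·(Z_L + jZ_0·tanβl)/(Z_0 + jZ_L·tanβl) = 14.5 − j16 Ω
Γ_s = (Z_in − Z_s)/(Z_in + Z_s) = (-60.5 − j16)/(89.5 − j16), |Γ_s| = 0.689
VSWR = (1 + |Γ_s|)/(1 − |Γ_s|)

VSWR ≈ 5.43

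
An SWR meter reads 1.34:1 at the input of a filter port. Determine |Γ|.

|Γ| ≈ 0.145

|Γ| = (S − 1)/(S + 1) = (1.34 − 1)/(1.34 + 1) = 0.34/2.34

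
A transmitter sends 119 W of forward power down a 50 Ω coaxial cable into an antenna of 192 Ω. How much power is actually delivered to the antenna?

P_delivered ≈ 78 W

Γ = (192 − 50)/(192 + 50) = 0.587
|Γ|² = 0.344
P_refl = |Γ|²·P_inc = 41 W, P_del = (1 − |Γ|²)·P_inc = 78 W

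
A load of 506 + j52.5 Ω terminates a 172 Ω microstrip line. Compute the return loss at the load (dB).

Γ = (334 + j52.5)/(678 + j52.5), |Γ| = 0.497
RL = −20·log₁₀|Γ| = −20·log₁₀(0.497)

RL ≈ 6.07 dB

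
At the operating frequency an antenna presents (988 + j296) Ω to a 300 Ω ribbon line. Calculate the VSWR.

Γ = (Z_L − Z_0)/(Z_L + Z_0) = (688 + j296)/(1288 + j296)
|Γ| = 749/1320 = 0.567
VSWR = (1 + |Γ|)/(1 − |Γ|) = 1.57/0.433

VSWR ≈ 3.62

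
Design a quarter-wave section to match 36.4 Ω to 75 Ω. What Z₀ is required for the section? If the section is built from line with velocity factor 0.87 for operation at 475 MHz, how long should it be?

Z_qwt = √(Z_0·R_L) = √(75 × 36.4) = √2730
λ = 0.87·c/f = 0.549 m, so l = λ/4 = 0.137 m

Z_qwt ≈ 52.2 Ω; length ≈ 13.7 cm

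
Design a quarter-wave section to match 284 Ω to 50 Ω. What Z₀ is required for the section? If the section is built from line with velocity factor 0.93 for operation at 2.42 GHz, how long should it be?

Z_qwt = √(Z_0·R_L) = √(50 × 284) = √14200
λ = 0.93·c/f = 0.115 m, so l = λ/4 = 0.0288 m

Z_qwt ≈ 119 Ω; length ≈ 2.88 cm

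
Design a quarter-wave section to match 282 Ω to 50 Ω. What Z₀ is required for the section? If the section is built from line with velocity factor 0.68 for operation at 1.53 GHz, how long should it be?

Z_qwt ≈ 119 Ω; length ≈ 3.33 cm

Z_qwt = √(Z_0·R_L) = √(50 × 282) = √14100
λ = 0.68·c/f = 0.133 m, so l = λ/4 = 0.0333 m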